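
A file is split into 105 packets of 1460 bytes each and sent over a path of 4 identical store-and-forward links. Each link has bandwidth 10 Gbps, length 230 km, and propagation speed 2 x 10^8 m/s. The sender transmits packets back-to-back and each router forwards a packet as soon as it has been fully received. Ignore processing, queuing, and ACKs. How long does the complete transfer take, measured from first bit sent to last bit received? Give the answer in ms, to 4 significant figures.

Per-hop transmission t_tx = L/R = 11680/10000000000 = 0.001168 ms.
Per-hop propagation t_prop = 230000/200000000 = 1.15 ms.
Pipeline fill: first packet needs 4·t_tx to clear all hops; remaining 104 packets each add one t_tx.
Total = (4+105-1)·t_tx + 4·t_prop = 108·0.001168 + 4·1.15 = 4.726 ms.

4.726 ms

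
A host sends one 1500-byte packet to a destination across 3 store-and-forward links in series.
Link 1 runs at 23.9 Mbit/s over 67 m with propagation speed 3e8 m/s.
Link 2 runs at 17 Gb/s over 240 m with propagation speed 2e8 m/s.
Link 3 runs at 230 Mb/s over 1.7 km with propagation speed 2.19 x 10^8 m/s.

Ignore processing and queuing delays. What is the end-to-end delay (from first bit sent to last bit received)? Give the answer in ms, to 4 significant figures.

0.5642 ms

L = 1500 × 8 = 12000 bits.
Transmission delays (L/R per hop): 0.502092, 0.000705882, 0.0521739 ms; sum = 0.554972 ms.
Propagation delays (d/s per hop): 0.000223333, 0.0012, 0.00776256 ms; sum = 0.00918589 ms.
End-to-end = 0.5642 ms.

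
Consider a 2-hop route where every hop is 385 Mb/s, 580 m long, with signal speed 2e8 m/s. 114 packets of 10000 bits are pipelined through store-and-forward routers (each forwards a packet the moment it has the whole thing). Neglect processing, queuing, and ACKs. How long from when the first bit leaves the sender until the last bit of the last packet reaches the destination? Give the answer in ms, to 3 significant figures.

2.99 ms

Per-hop transmission t_tx = L/R = 10000/385000000 = 0.025974 ms.
Per-hop propagation t_prop = 580/200000000 = 0.0029 ms.
Pipeline fill: first packet needs 2·t_tx to clear all hops; remaining 113 packets each add one t_tx.
Total = (2+114-1)·t_tx + 2·t_prop = 115·0.025974 + 2·0.0029 = 2.99 ms.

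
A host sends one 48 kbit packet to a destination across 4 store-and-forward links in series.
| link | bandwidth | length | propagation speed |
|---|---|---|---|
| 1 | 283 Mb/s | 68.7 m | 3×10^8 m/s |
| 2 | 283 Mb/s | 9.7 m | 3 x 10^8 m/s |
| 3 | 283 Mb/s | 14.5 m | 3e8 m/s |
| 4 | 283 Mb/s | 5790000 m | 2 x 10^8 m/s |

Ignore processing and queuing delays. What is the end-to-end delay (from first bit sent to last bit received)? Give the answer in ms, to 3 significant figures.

L = 48000 bits.
Transmission delay per hop = L/R = 48000/283000000 = 0.169611 ms; 4 hops → 0.678445 ms.
Propagation delays (d/s per hop): 0.000229, 3.23333e-05, 4.83333e-05, 28.95 ms; sum = 28.9503 ms.
End-to-end = 29.6 ms.

29.6 ms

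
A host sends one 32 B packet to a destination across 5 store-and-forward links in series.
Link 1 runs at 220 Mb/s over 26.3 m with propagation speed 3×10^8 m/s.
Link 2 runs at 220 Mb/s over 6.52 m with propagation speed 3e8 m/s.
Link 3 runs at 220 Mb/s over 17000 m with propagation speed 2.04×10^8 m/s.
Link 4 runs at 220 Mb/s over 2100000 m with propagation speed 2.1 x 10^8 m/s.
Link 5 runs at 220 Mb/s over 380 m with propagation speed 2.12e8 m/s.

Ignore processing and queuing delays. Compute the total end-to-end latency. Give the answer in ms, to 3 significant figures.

10.1 ms

L = 32 × 8 = 256 bits.
Transmission delay per hop = L/R = 256/220000000 = 0.00116364 ms; 5 hops → 0.00581818 ms.
Propagation delays (d/s per hop): 8.76667e-05, 2.17333e-05, 0.0833333, 10, 0.00179245 ms; sum = 10.0852 ms.
End-to-end = 10.1 ms.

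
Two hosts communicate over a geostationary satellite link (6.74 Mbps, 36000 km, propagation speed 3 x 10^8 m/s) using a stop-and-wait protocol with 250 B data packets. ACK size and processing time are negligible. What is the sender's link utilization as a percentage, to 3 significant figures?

t_tx = L/R = 2000/6740000 = 0.000296736 s.
t_prop = 36000000/300000000 = 0.12 s; RTT = 0.24 s.
Cycle = t_tx + RTT = 0.240297 s.
Utilization = t_tx / cycle = 0.000296736/0.240297 = 0.123 %.

0.123 %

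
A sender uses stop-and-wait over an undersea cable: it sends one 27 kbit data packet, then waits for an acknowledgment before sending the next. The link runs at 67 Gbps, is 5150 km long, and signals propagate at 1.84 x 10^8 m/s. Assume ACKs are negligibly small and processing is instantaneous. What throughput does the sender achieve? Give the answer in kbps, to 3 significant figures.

482 kbps

t_tx = L/R = 27000/67000000000 = 4.02985e-07 s.
t_prop = 5150000/184000000 = 0.0279891 s; RTT = 0.0559783 s.
Cycle = t_tx + RTT = 0.0559787 s.
Throughput = L / cycle = 27000 / 0.0559787 = 482 kbps.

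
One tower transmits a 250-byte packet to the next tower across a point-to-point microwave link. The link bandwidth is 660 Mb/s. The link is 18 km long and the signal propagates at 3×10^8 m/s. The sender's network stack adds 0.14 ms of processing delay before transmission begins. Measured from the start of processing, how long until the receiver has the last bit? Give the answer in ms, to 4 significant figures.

L = 250 × 8 = 2000 bits.
Transmission delay = L/R = 2000 / 660000000 = 0.0030303 ms.
Propagation delay = d/s = 18000 m / 300000000 m/s = 0.06 ms.
Plus processing delay 0.14 ms = 0.14 ms.
Total = 0.2030 ms.

0.2030 ms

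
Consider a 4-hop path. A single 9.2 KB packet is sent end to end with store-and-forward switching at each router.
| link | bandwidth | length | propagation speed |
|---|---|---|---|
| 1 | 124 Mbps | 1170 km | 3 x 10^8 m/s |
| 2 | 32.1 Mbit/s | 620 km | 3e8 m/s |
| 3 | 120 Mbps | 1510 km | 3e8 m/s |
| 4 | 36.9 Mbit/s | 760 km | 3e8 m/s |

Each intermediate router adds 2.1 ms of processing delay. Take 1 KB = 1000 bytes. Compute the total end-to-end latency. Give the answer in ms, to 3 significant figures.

25.3 ms

L = 73600 bits.
Transmission delays (L/R per hop): 0.593548, 2.29283, 0.613333, 1.99458 ms; sum = 5.4943 ms.
Propagation delays (d/s per hop): 3.9, 2.06667, 5.03333, 2.53333 ms; sum = 13.5333 ms.
Processing at 3 router(s): 3 × 2.1 ms = 6.3 ms.
End-to-end = 25.3 ms.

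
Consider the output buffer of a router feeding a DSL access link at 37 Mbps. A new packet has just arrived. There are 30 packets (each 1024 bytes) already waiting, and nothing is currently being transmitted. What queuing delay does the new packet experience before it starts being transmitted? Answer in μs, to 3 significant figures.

Each queued packet: L/R = 8192/37000000 = 221.405 μs.
30 queued → 6642.16 μs.
Queuing delay = 6640 μs.

6640 μs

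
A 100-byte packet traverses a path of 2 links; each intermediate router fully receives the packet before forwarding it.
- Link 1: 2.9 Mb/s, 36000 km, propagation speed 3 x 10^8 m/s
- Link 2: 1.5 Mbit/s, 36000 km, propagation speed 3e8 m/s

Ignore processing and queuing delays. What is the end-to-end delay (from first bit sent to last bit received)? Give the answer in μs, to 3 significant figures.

241000 μs

L = 100 × 8 = 800 bits.
Transmission delays (L/R per hop): 275.862, 533.333 μs; sum = 809.195 μs.
Propagation delays (d/s per hop): 120000, 120000 μs; sum = 240000 μs.
End-to-end = 241000 μs.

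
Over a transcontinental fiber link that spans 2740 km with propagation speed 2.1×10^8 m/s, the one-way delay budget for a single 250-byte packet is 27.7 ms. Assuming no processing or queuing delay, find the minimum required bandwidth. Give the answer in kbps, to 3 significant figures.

L = 2000 bits.
Propagation delay = 2740000 / 210000000 = 13.0476 ms.
Transmission budget = 27.7 − 13.0476 = 14.6524 ms.
R ≥ L / t_tx = 2000 bits / 0.0146524 s = 136 kbps.

136 kbps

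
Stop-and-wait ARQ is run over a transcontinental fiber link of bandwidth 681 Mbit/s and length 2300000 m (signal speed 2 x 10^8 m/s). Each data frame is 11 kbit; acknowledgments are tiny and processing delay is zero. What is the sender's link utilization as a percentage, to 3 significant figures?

0.0702 %

t_tx = L/R = 11000/681000000 = 1.61527e-05 s.
t_prop = 2300000/200000000 = 0.0115 s; RTT = 0.023 s.
Cycle = t_tx + RTT = 0.0230162 s.
Utilization = t_tx / cycle = 1.61527e-05/0.0230162 = 0.0702 %.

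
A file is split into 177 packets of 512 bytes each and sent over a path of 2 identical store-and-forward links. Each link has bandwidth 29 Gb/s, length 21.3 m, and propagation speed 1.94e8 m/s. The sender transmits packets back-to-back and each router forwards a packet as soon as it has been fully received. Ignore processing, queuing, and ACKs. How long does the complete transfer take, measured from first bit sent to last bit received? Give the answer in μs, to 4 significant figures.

25.36 μs

Per-hop transmission t_tx = L/R = 4096/29000000000 = 0.141241 μs.
Per-hop propagation t_prop = 21.3/194000000 = 0.109794 μs.
Pipeline fill: first packet needs 2·t_tx to clear all hops; remaining 176 packets each add one t_tx.
Total = (2+177-1)·t_tx + 2·t_prop = 178·0.141241 + 2·0.109794 = 25.36 μs.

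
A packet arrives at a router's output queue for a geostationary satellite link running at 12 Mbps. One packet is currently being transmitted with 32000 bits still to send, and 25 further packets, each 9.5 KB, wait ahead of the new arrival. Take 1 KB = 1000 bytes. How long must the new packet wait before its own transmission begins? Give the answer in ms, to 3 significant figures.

161 ms

Each queued packet: L/R = 76000/12000000 = 6.33333 ms.
25 queued → 158.333 ms.
Plus remaining 32000 bits of current packet: 2.66667 ms.
Queuing delay = 161 ms.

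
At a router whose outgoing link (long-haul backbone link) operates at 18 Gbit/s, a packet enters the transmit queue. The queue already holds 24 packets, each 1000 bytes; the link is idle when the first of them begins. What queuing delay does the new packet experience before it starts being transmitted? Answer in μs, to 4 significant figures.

Each queued packet: L/R = 8000/18000000000 = 0.444444 μs.
24 queued → 10.6667 μs.
Queuing delay = 10.67 μs.

10.67 μs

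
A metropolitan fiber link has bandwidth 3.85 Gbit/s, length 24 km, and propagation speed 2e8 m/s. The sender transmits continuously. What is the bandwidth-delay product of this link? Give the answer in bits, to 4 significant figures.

Propagation delay = 24000 / 200000000 = 0.00012 s.
BDP = R × t_prop = 3850000000 × 0.00012 = 462000 bits.

462000 bits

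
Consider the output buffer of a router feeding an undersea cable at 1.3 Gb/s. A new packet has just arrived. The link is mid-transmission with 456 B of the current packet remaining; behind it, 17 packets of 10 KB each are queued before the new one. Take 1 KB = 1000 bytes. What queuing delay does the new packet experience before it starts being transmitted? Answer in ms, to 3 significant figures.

Each queued packet: L/R = 80000/1300000000 = 0.0615385 ms.
17 queued → 1.04615 ms.
Plus remaining 3648 bits of current packet: 0.00280615 ms.
Queuing delay = 1.05 ms.

1.05 ms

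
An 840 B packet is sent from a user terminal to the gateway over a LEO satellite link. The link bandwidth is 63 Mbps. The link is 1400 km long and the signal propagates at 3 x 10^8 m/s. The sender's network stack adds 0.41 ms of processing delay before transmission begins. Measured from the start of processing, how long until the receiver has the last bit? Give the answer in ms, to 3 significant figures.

L = 840 × 8 = 6720 bits.
Transmission delay = L/R = 6720 / 63000000 = 0.106667 ms.
Propagation delay = d/s = 1400000 m / 300000000 m/s = 4.66667 ms.
Plus processing delay 0.41 ms = 0.41 ms.
Total = 5.18 ms.

5.18 ms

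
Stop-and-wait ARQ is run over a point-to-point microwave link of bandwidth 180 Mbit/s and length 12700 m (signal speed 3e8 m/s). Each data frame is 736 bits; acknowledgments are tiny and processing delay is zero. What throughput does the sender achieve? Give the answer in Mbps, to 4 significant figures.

t_tx = L/R = 736/180000000 = 4.08889e-06 s.
t_prop = 12700/300000000 = 4.23333e-05 s; RTT = 8.46667e-05 s.
Cycle = t_tx + RTT = 8.87556e-05 s.
Throughput = L / cycle = 736 / 8.87556e-05 = 8.292 Mbps.

8.292 Mbps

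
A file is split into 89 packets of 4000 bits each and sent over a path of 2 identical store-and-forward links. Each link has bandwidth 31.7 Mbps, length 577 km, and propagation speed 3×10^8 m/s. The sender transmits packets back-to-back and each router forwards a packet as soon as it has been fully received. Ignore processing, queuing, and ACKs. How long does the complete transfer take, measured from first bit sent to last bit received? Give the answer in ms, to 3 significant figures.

Per-hop transmission t_tx = L/R = 4000/31700000 = 0.126183 ms.
Per-hop propagation t_prop = 577000/300000000 = 1.92333 ms.
Pipeline fill: first packet needs 2·t_tx to clear all hops; remaining 88 packets each add one t_tx.
Total = (2+89-1)·t_tx + 2·t_prop = 90·0.126183 + 2·1.92333 = 15.2 ms.

15.2 ms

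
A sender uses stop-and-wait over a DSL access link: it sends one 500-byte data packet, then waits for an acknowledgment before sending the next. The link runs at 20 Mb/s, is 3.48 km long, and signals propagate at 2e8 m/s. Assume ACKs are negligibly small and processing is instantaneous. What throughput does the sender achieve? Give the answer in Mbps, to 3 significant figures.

t_tx = L/R = 4000/20000000 = 0.0002 s.
t_prop = 3480/200000000 = 1.74e-05 s; RTT = 3.48e-05 s.
Cycle = t_tx + RTT = 0.0002348 s.
Throughput = L / cycle = 4000 / 0.0002348 = 17.0 Mbps.

17.0 Mbps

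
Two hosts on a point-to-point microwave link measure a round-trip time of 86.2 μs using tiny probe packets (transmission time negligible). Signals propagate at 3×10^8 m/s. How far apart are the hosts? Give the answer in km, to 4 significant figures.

One-way propagation = RTT/2 = 43.1 μs.
d = s × t = 300000000 × 4.31e-05 = 12.93 km.

12.93 km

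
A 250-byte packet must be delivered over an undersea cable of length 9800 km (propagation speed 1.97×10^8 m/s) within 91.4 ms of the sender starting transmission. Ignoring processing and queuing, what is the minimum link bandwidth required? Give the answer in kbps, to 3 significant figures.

48.0 kbps

L = 2000 bits.
Propagation delay = 9800000 / 197000000 = 49.7462 ms.
Transmission budget = 91.4 − 49.7462 = 41.6538 ms.
R ≥ L / t_tx = 2000 bits / 0.0416538 s = 48.0 kbps.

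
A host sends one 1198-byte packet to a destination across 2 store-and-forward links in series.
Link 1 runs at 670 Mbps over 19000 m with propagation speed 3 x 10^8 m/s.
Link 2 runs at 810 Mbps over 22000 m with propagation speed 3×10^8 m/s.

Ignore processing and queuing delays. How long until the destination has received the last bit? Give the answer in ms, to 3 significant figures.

L = 1198 × 8 = 9584 bits.
Transmission delays (L/R per hop): 0.0143045, 0.0118321 ms; sum = 0.0261366 ms.
Propagation delays (d/s per hop): 0.0633333, 0.0733333 ms; sum = 0.136667 ms.
End-to-end = 0.163 ms.

0.163 ms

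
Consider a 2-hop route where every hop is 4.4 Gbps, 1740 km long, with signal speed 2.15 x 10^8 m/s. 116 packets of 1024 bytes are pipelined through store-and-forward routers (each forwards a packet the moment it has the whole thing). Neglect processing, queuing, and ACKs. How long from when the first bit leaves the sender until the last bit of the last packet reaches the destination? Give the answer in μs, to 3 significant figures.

Per-hop transmission t_tx = L/R = 8192/4400000000 = 1.86182 μs.
Per-hop propagation t_prop = 1740000/215000000 = 8093.02 μs.
Pipeline fill: first packet needs 2·t_tx to clear all hops; remaining 115 packets each add one t_tx.
Total = (2+116-1)·t_tx + 2·t_prop = 117·1.86182 + 2·8093.02 = 16400 μs.

16400 μs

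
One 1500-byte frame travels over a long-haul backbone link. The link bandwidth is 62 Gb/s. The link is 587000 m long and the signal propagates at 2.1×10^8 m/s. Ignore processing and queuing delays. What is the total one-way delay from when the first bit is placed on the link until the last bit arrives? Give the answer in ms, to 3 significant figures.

2.80 ms

L = 1500 × 8 = 12000 bits.
Transmission delay = L/R = 12000 / 62000000000 = 0.000193548 ms.
Propagation delay = d/s = 587000 m / 210000000 m/s = 2.79524 ms.
Total = 2.80 ms.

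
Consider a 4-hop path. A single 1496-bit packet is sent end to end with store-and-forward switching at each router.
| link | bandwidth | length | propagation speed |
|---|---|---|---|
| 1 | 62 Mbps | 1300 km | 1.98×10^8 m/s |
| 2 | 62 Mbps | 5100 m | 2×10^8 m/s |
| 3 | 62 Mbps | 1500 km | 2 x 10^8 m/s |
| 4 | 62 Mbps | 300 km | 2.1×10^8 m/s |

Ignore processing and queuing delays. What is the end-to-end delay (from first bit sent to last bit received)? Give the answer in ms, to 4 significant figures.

Transmission delay per hop = L/R = 1496/62000000 = 0.024129 ms; 4 hops → 0.0965161 ms.
Propagation delays (d/s per hop): 6.56566, 0.0255, 7.5, 1.42857 ms; sum = 15.5197 ms.
End-to-end = 15.62 ms.

15.62 ms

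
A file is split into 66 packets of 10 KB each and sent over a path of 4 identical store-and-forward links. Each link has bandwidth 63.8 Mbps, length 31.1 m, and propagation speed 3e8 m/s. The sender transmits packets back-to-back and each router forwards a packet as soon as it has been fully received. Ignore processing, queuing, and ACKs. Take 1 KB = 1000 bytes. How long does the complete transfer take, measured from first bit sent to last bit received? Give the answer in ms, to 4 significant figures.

86.52 ms

Per-hop transmission t_tx = L/R = 80000/63800000 = 1.25392 ms.
Per-hop propagation t_prop = 31.1/300000000 = 0.000103667 ms.
Pipeline fill: first packet needs 4·t_tx to clear all hops; remaining 65 packets each add one t_tx.
Total = (4+66-1)·t_tx + 4·t_prop = 69·1.25392 + 4·0.000103667 = 86.52 ms.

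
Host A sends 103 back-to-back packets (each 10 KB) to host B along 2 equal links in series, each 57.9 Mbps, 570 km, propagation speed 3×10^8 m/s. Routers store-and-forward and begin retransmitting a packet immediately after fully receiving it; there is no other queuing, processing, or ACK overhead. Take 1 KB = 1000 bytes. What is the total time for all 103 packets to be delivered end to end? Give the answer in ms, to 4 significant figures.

Per-hop transmission t_tx = L/R = 80000/57900000 = 1.38169 ms.
Per-hop propagation t_prop = 570000/300000000 = 1.9 ms.
Pipeline fill: first packet needs 2·t_tx to clear all hops; remaining 102 packets each add one t_tx.
Total = (2+103-1)·t_tx + 2·t_prop = 104·1.38169 + 2·1.9 = 147.5 ms.

147.5 ms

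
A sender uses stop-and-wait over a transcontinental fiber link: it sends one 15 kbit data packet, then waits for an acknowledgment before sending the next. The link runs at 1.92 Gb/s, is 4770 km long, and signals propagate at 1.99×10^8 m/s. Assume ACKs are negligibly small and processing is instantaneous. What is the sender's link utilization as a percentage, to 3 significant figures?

t_tx = L/R = 15000/1920000000 = 7.8125e-06 s.
t_prop = 4770000/199000000 = 0.0239698 s; RTT = 0.0479397 s.
Cycle = t_tx + RTT = 0.0479475 s.
Utilization = t_tx / cycle = 7.8125e-06/0.0479475 = 0.0163 %.

0.0163 %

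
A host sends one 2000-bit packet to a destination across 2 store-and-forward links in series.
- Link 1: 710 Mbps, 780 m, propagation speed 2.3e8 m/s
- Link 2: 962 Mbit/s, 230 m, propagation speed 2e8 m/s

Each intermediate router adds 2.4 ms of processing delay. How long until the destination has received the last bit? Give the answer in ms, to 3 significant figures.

2.41 ms

Transmission delays (L/R per hop): 0.0028169, 0.002079 ms; sum = 0.0048959 ms.
Propagation delays (d/s per hop): 0.0033913, 0.00115 ms; sum = 0.0045413 ms.
Processing at 1 router(s): 1 × 2.4 ms = 2.4 ms.
End-to-end = 2.41 ms.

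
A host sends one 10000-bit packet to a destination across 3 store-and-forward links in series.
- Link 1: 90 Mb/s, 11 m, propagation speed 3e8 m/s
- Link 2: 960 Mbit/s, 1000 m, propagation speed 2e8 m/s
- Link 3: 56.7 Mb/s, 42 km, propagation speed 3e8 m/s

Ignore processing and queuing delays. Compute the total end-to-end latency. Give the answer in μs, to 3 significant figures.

443 μs

Transmission delays (L/R per hop): 111.111, 10.4167, 176.367 μs; sum = 297.895 μs.
Propagation delays (d/s per hop): 0.0366667, 5, 140 μs; sum = 145.037 μs.
End-to-end = 443 μs.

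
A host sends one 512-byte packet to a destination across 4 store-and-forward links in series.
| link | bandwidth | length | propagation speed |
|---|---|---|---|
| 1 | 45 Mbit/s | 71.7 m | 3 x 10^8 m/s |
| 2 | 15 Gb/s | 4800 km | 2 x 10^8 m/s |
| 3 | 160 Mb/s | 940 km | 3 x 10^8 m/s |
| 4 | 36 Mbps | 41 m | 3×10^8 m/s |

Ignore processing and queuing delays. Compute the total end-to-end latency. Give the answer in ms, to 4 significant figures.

L = 512 × 8 = 4096 bits.
Transmission delays (L/R per hop): 0.0910222, 0.000273067, 0.0256, 0.113778 ms; sum = 0.230673 ms.
Propagation delays (d/s per hop): 0.000239, 24, 3.13333, 0.000136667 ms; sum = 27.1337 ms.
End-to-end = 27.36 ms.

27.36 ms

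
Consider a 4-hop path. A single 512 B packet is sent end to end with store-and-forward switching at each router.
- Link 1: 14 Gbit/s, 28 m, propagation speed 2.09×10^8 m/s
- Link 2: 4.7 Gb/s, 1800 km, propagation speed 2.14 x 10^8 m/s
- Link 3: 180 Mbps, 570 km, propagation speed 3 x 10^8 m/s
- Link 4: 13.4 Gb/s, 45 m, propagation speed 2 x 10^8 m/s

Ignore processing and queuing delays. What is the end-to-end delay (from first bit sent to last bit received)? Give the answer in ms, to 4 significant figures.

L = 512 × 8 = 4096 bits.
Transmission delays (L/R per hop): 0.000292571, 0.000871489, 0.0227556, 0.000305672 ms; sum = 0.0242253 ms.
Propagation delays (d/s per hop): 0.000133971, 8.41121, 1.9, 0.000225 ms; sum = 10.3116 ms.
End-to-end = 10.34 ms.

10.34 ms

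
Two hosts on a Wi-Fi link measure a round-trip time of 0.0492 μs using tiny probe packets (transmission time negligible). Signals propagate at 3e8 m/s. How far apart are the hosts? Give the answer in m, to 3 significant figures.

7.38 m

One-way propagation = RTT/2 = 0.0246 μs.
d = s × t = 300000000 × 2.46e-08 = 7.38 m.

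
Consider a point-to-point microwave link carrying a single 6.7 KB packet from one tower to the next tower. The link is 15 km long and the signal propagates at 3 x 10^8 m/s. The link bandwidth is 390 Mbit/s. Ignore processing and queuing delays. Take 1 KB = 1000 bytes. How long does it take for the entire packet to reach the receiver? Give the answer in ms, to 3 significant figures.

L = 53600 bits.
Transmission delay = L/R = 53600 / 390000000 = 0.137436 ms.
Propagation delay = d/s = 15000 m / 300000000 m/s = 0.05 ms.
Total = 0.187 ms.

0.187 ms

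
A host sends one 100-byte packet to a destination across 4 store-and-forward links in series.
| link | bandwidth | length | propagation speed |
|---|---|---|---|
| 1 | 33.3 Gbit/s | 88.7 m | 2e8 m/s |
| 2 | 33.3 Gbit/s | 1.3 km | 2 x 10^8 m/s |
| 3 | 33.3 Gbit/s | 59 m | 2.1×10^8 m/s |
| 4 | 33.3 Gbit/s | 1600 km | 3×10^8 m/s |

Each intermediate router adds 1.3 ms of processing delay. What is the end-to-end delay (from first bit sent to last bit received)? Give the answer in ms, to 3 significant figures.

L = 100 × 8 = 800 bits.
Transmission delay per hop = L/R = 800/3.33e+10 = 2.4024e-05 ms; 4 hops → 9.60961e-05 ms.
Propagation delays (d/s per hop): 0.0004435, 0.0065, 0.000280952, 5.33333 ms; sum = 5.34056 ms.
Processing at 3 router(s): 3 × 1.3 ms = 3.9 ms.
End-to-end = 9.24 ms.

9.24 ms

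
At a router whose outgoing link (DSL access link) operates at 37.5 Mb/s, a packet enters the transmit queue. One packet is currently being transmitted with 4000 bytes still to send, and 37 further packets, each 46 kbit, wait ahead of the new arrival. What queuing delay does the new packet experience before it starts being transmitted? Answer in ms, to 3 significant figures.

Each queued packet: L/R = 46000/37500000 = 1.22667 ms.
37 queued → 45.3867 ms.
Plus remaining 32000 bits of current packet: 0.853333 ms.
Queuing delay = 46.2 ms.

46.2 ms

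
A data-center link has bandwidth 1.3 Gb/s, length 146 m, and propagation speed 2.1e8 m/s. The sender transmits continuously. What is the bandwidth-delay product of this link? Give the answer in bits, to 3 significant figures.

Propagation delay = 146 / 210000000 = 6.95238e-07 s.
BDP = R × t_prop = 1300000000 × 6.95238e-07 = 903.81 bits.

904 bits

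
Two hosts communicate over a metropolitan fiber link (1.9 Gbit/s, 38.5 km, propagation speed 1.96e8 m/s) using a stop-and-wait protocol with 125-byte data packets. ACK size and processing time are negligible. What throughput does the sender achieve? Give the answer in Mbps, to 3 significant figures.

t_tx = L/R = 1000/1900000000 = 5.26316e-07 s.
t_prop = 38500/196000000 = 0.000196429 s; RTT = 0.000392857 s.
Cycle = t_tx + RTT = 0.000393383 s.
Throughput = L / cycle = 1000 / 0.000393383 = 2.54 Mbps.

2.54 Mbps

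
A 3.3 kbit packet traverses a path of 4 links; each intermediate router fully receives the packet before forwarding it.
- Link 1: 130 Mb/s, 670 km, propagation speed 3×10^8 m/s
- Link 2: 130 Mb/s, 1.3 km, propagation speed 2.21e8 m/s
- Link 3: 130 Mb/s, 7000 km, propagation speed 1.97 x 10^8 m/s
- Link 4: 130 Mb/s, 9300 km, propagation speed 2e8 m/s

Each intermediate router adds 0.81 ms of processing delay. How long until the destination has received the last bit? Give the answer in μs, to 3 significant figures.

86800 μs

L = 3300 bits.
Transmission delay per hop = L/R = 3300/130000000 = 25.3846 μs; 4 hops → 101.538 μs.
Propagation delays (d/s per hop): 2233.33, 5.88235, 35533, 46500 μs; sum = 84272.2 μs.
Processing at 3 router(s): 3 × 0.81 ms = 2430 μs.
End-to-end = 86800 μs.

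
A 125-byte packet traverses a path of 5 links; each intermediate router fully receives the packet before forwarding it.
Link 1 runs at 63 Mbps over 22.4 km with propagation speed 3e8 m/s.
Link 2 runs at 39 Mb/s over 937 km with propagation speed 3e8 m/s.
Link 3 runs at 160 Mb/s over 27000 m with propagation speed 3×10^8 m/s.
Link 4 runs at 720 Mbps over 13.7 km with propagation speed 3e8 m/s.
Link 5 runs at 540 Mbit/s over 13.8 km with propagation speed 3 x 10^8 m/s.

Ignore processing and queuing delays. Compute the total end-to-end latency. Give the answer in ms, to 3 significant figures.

3.43 ms

L = 125 × 8 = 1000 bits.
Transmission delays (L/R per hop): 0.015873, 0.025641, 0.00625, 0.00138889, 0.00185185 ms; sum = 0.0510048 ms.
Propagation delays (d/s per hop): 0.0746667, 3.12333, 0.09, 0.0456667, 0.046 ms; sum = 3.37967 ms.
End-to-end = 3.43 ms.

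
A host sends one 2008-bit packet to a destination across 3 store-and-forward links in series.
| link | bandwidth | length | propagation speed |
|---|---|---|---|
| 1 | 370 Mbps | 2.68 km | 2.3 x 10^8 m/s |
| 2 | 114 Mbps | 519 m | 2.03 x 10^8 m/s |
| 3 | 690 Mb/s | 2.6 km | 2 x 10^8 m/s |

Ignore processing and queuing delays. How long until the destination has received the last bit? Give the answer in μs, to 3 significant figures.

53.2 μs

Transmission delays (L/R per hop): 5.42703, 17.614, 2.91014 μs; sum = 25.9512 μs.
Propagation delays (d/s per hop): 11.6522, 2.55665, 13 μs; sum = 27.2088 μs.
End-to-end = 53.2 μs.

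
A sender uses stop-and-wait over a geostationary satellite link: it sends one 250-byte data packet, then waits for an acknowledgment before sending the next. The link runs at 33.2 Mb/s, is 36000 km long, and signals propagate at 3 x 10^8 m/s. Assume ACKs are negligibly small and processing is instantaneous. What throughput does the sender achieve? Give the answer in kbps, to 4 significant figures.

t_tx = L/R = 2000/3.32e+07 = 6.0241e-05 s.
t_prop = 36000000/300000000 = 0.12 s; RTT = 0.24 s.
Cycle = t_tx + RTT = 0.24006 s.
Throughput = L / cycle = 2000 / 0.24006 = 8.331 kbps.

8.331 kbps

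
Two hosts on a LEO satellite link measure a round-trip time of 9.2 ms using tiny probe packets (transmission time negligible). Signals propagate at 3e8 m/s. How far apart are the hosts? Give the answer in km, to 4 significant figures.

One-way propagation = RTT/2 = 4.6 ms.
d = s × t = 300000000 × 0.0046 = 1380 km.

1380 km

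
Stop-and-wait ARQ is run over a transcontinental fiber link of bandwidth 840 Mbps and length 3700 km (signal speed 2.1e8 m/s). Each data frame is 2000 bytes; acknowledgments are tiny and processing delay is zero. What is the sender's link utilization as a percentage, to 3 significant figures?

0.0540 %

t_tx = L/R = 16000/840000000 = 1.90476e-05 s.
t_prop = 3700000/210000000 = 0.017619 s; RTT = 0.0352381 s.
Cycle = t_tx + RTT = 0.0352571 s.
Utilization = t_tx / cycle = 1.90476e-05/0.0352571 = 0.0540 %.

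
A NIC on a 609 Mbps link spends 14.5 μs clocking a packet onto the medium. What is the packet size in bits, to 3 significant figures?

8830 bits

L = R × t_tx = 609000000 b/s × 1.45e-05 s = 8830.5 bits.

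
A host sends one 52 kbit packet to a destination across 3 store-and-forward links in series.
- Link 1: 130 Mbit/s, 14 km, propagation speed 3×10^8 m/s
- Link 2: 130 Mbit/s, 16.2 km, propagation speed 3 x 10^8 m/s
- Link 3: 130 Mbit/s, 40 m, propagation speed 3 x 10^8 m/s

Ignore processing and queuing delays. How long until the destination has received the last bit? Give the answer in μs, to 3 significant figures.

1300 μs

L = 52000 bits.
Transmission delay per hop = L/R = 52000/130000000 = 400 μs; 3 hops → 1200 μs.
Propagation delays (d/s per hop): 46.6667, 54, 0.133333 μs; sum = 100.8 μs.
End-to-end = 1300 μs.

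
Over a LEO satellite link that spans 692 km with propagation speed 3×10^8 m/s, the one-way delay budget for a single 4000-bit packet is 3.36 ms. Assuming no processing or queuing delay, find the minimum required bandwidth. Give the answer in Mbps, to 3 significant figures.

Propagation delay = 692000 / 300000000 = 2.30667 ms.
Transmission budget = 3.36 − 2.30667 = 1.05333 ms.
R ≥ L / t_tx = 4000 bits / 0.00105333 s = 3.80 Mbps.

3.80 Mbps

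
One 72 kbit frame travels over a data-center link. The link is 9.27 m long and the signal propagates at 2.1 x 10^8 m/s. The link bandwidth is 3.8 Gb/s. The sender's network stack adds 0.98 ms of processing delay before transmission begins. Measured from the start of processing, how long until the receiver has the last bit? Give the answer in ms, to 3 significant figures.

L = 72000 bits.
Transmission delay = L/R = 72000 / 3800000000 = 0.0189474 ms.
Propagation delay = d/s = 9.27 m / 210000000 m/s = 4.41429e-05 ms.
Plus processing delay 0.98 ms = 0.98 ms.
Total = 0.999 ms.

0.999 ms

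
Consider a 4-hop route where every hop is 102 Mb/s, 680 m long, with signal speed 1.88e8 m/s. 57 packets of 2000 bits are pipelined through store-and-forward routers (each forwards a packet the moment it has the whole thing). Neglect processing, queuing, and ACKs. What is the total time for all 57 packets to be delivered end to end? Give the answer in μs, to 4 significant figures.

1191 μs

Per-hop transmission t_tx = L/R = 2000/102000000 = 19.6078 μs.
Per-hop propagation t_prop = 680/188000000 = 3.61702 μs.
Pipeline fill: first packet needs 4·t_tx to clear all hops; remaining 56 packets each add one t_tx.
Total = (4+57-1)·t_tx + 4·t_prop = 60·19.6078 + 4·3.61702 = 1191 μs.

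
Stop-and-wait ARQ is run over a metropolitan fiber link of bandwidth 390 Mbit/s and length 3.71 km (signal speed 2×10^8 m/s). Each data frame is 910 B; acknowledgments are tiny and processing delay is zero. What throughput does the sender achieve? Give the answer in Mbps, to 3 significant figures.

t_tx = L/R = 7280/390000000 = 1.86667e-05 s.
t_prop = 3710/200000000 = 1.855e-05 s; RTT = 3.71e-05 s.
Cycle = t_tx + RTT = 5.57667e-05 s.
Throughput = L / cycle = 7280 / 5.57667e-05 = 131 Mbps.

131 Mbps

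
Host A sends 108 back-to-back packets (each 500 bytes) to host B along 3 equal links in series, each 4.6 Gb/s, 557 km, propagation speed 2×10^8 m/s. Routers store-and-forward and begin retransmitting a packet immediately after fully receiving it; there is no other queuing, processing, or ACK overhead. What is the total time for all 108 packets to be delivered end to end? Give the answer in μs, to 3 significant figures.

8450 μs

Per-hop transmission t_tx = L/R = 4000/4600000000 = 0.869565 μs.
Per-hop propagation t_prop = 557000/200000000 = 2785 μs.
Pipeline fill: first packet needs 3·t_tx to clear all hops; remaining 107 packets each add one t_tx.
Total = (3+108-1)·t_tx + 3·t_prop = 110·0.869565 + 3·2785 = 8450 μs.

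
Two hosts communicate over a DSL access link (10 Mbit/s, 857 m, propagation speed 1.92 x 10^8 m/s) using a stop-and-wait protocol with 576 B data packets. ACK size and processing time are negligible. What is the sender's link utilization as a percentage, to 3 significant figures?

98.1 %

t_tx = L/R = 4608/10000000 = 0.0004608 s.
t_prop = 857/192000000 = 4.46354e-06 s; RTT = 8.92708e-06 s.
Cycle = t_tx + RTT = 0.000469727 s.
Utilization = t_tx / cycle = 0.0004608/0.000469727 = 98.1 %.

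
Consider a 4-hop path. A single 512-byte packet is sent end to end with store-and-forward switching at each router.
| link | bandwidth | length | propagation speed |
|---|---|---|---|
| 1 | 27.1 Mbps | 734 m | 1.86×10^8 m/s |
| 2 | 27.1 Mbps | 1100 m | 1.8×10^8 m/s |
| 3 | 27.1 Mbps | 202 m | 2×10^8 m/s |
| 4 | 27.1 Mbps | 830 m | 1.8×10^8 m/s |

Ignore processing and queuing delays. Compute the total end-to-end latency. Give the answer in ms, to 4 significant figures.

L = 512 × 8 = 4096 bits.
Transmission delay per hop = L/R = 4096/27100000 = 0.151144 ms; 4 hops → 0.604576 ms.
Propagation delays (d/s per hop): 0.00394624, 0.00611111, 0.00101, 0.00461111 ms; sum = 0.0156785 ms.
End-to-end = 0.6203 ms.

0.6203 ms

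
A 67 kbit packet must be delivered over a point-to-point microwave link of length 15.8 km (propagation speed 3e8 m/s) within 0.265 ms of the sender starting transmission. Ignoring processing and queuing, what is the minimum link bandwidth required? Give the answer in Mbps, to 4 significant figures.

Propagation delay = 15800 / 300000000 = 0.0526667 ms.
Transmission budget = 0.265 − 0.0526667 = 0.212333 ms.
R ≥ L / t_tx = 67000 bits / 0.000212333 s = 315.5 Mbps.

315.5 Mbps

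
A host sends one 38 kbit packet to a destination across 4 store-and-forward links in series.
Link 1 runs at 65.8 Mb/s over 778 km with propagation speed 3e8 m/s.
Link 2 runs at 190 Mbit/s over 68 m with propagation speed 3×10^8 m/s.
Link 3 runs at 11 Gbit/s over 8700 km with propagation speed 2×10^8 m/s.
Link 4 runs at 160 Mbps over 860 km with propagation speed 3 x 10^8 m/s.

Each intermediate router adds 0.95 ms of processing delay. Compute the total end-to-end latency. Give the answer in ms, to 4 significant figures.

52.83 ms

L = 38000 bits.
Transmission delays (L/R per hop): 0.577508, 0.2, 0.00345455, 0.2375 ms; sum = 1.01846 ms.
Propagation delays (d/s per hop): 2.59333, 0.000226667, 43.5, 2.86667 ms; sum = 48.9602 ms.
Processing at 3 router(s): 3 × 0.95 ms = 2.85 ms.
End-to-end = 52.83 ms.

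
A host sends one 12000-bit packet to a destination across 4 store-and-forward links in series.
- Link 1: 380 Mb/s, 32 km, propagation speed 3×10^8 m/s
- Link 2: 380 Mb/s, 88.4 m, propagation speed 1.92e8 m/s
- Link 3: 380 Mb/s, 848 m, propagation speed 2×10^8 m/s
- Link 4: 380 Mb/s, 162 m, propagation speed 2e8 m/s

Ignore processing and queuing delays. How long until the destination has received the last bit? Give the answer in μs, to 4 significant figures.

Transmission delay per hop = L/R = 12000/380000000 = 31.5789 μs; 4 hops → 126.316 μs.
Propagation delays (d/s per hop): 106.667, 0.460417, 4.24, 0.81 μs; sum = 112.177 μs.
End-to-end = 238.5 μs.

238.5 μs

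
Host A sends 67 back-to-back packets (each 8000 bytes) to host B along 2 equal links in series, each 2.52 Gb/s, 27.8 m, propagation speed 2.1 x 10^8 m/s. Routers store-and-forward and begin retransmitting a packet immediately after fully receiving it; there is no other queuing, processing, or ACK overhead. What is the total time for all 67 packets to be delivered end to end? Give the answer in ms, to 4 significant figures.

1.727 ms

Per-hop transmission t_tx = L/R = 64000/2520000000 = 0.0253968 ms.
Per-hop propagation t_prop = 27.8/210000000 = 0.000132381 ms.
Pipeline fill: first packet needs 2·t_tx to clear all hops; remaining 66 packets each add one t_tx.
Total = (2+67-1)·t_tx + 2·t_prop = 68·0.0253968 + 2·0.000132381 = 1.727 ms.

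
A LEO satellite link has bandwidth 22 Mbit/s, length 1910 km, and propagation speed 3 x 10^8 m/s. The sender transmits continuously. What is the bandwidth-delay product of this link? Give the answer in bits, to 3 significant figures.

Propagation delay = 1910000 / 300000000 = 0.00636667 s.
BDP = R × t_prop = 22000000 × 0.00636667 = 140067 bits.

140000 bits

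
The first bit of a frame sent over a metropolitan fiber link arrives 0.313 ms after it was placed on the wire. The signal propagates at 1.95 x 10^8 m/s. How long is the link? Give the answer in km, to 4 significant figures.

d = s × t_prop = 195000000 × 0.000313 = 61.04 km.

61.04 km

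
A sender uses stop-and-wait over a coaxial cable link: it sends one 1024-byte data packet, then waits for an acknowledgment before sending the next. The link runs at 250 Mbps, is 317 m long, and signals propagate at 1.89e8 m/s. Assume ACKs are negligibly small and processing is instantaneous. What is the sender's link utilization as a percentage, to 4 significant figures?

90.71 %

t_tx = L/R = 8192/250000000 = 3.2768e-05 s.
t_prop = 317/189000000 = 1.67725e-06 s; RTT = 3.3545e-06 s.
Cycle = t_tx + RTT = 3.61225e-05 s.
Utilization = t_tx / cycle = 3.2768e-05/3.61225e-05 = 90.71 %.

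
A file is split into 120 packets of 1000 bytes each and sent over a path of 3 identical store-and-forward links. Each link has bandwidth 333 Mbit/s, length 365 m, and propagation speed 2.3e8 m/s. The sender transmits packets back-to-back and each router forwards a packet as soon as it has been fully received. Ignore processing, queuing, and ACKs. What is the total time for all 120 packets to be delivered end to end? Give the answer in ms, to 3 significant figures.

2.94 ms

Per-hop transmission t_tx = L/R = 8000/333000000 = 0.024024 ms.
Per-hop propagation t_prop = 365/2.3e+08 = 0.00158696 ms.
Pipeline fill: first packet needs 3·t_tx to clear all hops; remaining 119 packets each add one t_tx.
Total = (3+120-1)·t_tx + 3·t_prop = 122·0.024024 + 3·0.00158696 = 2.94 ms.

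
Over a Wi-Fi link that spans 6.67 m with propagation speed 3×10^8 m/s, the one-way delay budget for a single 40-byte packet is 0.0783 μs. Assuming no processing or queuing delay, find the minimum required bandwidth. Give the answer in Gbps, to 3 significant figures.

5.71 Gbps

L = 320 bits.
Propagation delay = 6.67 / 300000000 = 0.0222333 μs.
Transmission budget = 0.0783 − 0.0222333 = 0.0560667 μs.
R ≥ L / t_tx = 320 bits / 5.60667e-08 s = 5.71 Gbps.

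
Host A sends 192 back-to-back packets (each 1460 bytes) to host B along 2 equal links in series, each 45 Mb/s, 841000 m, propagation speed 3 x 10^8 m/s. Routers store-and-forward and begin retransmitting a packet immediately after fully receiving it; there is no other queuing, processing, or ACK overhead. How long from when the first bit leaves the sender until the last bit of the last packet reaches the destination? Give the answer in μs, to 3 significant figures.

55700 μs

Per-hop transmission t_tx = L/R = 11680/45000000 = 259.556 μs.
Per-hop propagation t_prop = 841000/300000000 = 2803.33 μs.
Pipeline fill: first packet needs 2·t_tx to clear all hops; remaining 191 packets each add one t_tx.
Total = (2+192-1)·t_tx + 2·t_prop = 193·259.556 + 2·2803.33 = 55700 μs.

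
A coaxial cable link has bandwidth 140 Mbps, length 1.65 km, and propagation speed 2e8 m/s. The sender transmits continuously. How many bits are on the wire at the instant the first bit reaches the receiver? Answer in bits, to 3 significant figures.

1160 bits

Propagation delay = 1650 / 200000000 = 8.25e-06 s.
BDP = R × t_prop = 140000000 × 8.25e-06 = 1155 bits.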